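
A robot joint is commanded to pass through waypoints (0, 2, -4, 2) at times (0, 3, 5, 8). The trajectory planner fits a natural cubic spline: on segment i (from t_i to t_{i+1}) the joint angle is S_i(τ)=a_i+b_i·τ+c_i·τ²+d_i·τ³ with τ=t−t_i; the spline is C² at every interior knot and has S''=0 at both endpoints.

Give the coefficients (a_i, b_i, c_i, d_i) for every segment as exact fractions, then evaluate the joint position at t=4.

Δ: Δ0=2/3, Δ1=-3, Δ2=2
row 1: diag=10, rhs=-22; c'=1/5, d'=-11/5
row 2: denom=10−2·1/5=48/5; d'=(30−2·-11/5)/(48/5)=43/12
back: M2=43/12
back: M1=-11/5−1/5·43/12=-35/12
M: M0=0, M1=-35/12, M2=43/12, M3=0
seg 0: a=0, c=M0/2=0, d=(M1−M0)/(6·3)=-35/216, b=Δ0−h0·(2M0+M1)/6=17/8
seg 1: a=2, c=M1/2=-35/24, d=(M2−M1)/(6·2)=13/24, b=Δ1−h1·(2M1+M2)/6=-9/4
seg 2: a=-4, c=M2/2=43/24, d=(M3−M2)/(6·3)=-43/216, b=Δ2−h2·(2M2+M3)/6=-19/12
t_q=4 → seg 1, τ=1; S=2+-9/4·τ+-35/24·τ²+13/24·τ³=-7/6

  seg 0: a=0 b=17/8 c=0 d=-35/216
  seg 1: a=2 b=-9/4 c=-35/24 d=13/24
  seg 2: a=-4 b=-19/12 c=43/24 d=-43/216
S(4) = -7/6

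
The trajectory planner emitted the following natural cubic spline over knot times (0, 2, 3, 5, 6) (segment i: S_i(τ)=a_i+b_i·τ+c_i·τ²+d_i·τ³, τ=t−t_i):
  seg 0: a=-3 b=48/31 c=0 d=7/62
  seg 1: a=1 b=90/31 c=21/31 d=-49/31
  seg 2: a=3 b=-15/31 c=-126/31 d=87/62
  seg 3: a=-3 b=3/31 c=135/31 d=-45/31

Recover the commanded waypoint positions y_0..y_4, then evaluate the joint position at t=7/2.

y_0 = S_0(0) = a_0 = -3
y_1 = S_1(0) = a_1 = 1
y_2 = S_2(0) = a_2 = 3
y_3 = S_3(0) = a_3 = -3
y_4 = S_3(1) = 0
t_q=7/2 is in segment 2 (τ=1/2); S_2(τ)=951/496

y_0=-3 y_1=1 y_2=3 y_3=-3 y_4=0
S(7/2) = 951/496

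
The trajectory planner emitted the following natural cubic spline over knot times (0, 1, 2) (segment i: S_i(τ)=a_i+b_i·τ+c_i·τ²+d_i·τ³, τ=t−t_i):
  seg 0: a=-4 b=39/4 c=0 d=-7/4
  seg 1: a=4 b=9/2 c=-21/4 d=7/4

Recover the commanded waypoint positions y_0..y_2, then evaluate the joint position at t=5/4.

y_0=-4 y_1=4 y_2=5
S(5/4) = 1235/256

y_0 = S_0(0) = a_0 = -4
y_1 = S_1(0) = a_1 = 4
y_2 = S_1(1) = 5
t_q=5/4 is in segment 1 (τ=1/4); S_1(τ)=1235/256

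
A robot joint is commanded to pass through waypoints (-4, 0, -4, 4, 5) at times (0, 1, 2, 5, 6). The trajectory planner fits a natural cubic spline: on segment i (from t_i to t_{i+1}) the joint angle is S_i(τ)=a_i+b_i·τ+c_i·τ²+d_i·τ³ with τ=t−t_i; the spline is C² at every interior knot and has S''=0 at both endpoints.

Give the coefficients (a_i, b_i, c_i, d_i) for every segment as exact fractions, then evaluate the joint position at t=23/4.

Δ: Δ0=4, Δ1=-4, Δ2=8/3, Δ3=1
row 1: diag=4, rhs=-48; c'=1/4, d'=-12
row 2: denom=8−1·1/4=31/4; d'=(40−1·-12)/(31/4)=208/31
row 3: denom=8−3·12/31=212/31; d'=(-10−3·208/31)/(212/31)=-467/106
back: M3=-467/106
back: M2=208/31−12/31·-467/106=446/53
back: M1=-12−1/4·446/53=-1495/106
M: M0=0, M1=-1495/106, M2=446/53, M3=-467/106, M4=0
seg 0: a=-4, c=M0/2=0, d=(M1−M0)/(6·1)=-1495/636, b=Δ0−h0·(2M0+M1)/6=4039/636
seg 1: a=0, c=M1/2=-1495/212, d=(M2−M1)/(6·1)=2387/636, b=Δ1−h1·(2M1+M2)/6=-223/318
seg 2: a=-4, c=M2/2=223/53, d=(M3−M2)/(6·3)=-151/212, b=Δ2−h2·(2M2+M3)/6=-2255/636
seg 3: a=4, c=M3/2=-467/212, d=(M4−M3)/(6·1)=467/636, b=Δ3−h3·(2M3+M4)/6=785/318
t_q=23/4 → seg 3, τ=3/4; S=4+785/318·τ+-467/212·τ²+467/636·τ³=66783/13568

  seg 0: a=-4 b=4039/636 c=0 d=-1495/636
  seg 1: a=0 b=-223/318 c=-1495/212 d=2387/636
  seg 2: a=-4 b=-2255/636 c=223/53 d=-151/212
  seg 3: a=4 b=785/318 c=-467/212 d=467/636
S(23/4) = 66783/13568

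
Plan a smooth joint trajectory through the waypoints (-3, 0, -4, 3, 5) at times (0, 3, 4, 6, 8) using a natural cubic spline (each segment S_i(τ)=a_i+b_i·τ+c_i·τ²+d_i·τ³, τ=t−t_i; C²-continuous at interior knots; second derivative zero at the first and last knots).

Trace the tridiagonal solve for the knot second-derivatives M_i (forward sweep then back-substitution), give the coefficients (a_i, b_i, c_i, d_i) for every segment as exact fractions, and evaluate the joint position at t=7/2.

  seg 0: a=-3 b=1199/344 c=0 d=-95/344
  seg 1: a=0 b=-683/172 c=-855/344 d=845/344
  seg 2: a=-4 b=-541/344 c=210/43 d=-1615/1376
  seg 3: a=3 b=667/172 c=-1485/688 d=495/1376
S(7/2) = -6329/2752

Δ: Δ0=1, Δ1=-4, Δ2=7/2, Δ3=1
row 1: diag=8, rhs=-30; c'=1/8, d'=-15/4
row 2: denom=6−1·1/8=47/8; d'=(45−1·-15/4)/(47/8)=390/47
row 3: denom=8−2·16/47=344/47; d'=(-15−2·390/47)/(344/47)=-1485/344
back: M3=-1485/344
back: M2=390/47−16/47·-1485/344=420/43
back: M1=-15/4−1/8·420/43=-855/172
M: M0=0, M1=-855/172, M2=420/43, M3=-1485/344, M4=0
seg 0: a=-3, c=M0/2=0, d=(M1−M0)/(6·3)=-95/344, b=Δ0−h0·(2M0+M1)/6=1199/344
seg 1: a=0, c=M1/2=-855/344, d=(M2−M1)/(6·1)=845/344, b=Δ1−h1·(2M1+M2)/6=-683/172
seg 2: a=-4, c=M2/2=210/43, d=(M3−M2)/(6·2)=-1615/1376, b=Δ2−h2·(2M2+M3)/6=-541/344
seg 3: a=3, c=M3/2=-1485/688, d=(M4−M3)/(6·2)=495/1376, b=Δ3−h3·(2M3+M4)/6=667/172
t_q=7/2 → seg 1, τ=1/2; S=0+-683/172·τ+-855/344·τ²+845/344·τ³=-6329/2752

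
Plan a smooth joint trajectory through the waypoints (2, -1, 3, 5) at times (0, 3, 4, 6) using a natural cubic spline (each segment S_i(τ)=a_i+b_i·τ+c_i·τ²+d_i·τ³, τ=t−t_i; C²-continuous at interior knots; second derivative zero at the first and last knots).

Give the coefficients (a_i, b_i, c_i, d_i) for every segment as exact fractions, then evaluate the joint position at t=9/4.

Δ: Δ0=-1, Δ1=4, Δ2=1
row 1: diag=8, rhs=30; c'=1/8, d'=15/4
row 2: denom=6−1·1/8=47/8; d'=(-18−1·15/4)/(47/8)=-174/47
back: M2=-174/47
back: M1=15/4−1/8·-174/47=198/47
M: M0=0, M1=198/47, M2=-174/47, M3=0
seg 0: a=2, c=M0/2=0, d=(M1−M0)/(6·3)=11/47, b=Δ0−h0·(2M0+M1)/6=-146/47
seg 1: a=-1, c=M1/2=99/47, d=(M2−M1)/(6·1)=-62/47, b=Δ1−h1·(2M1+M2)/6=151/47
seg 2: a=3, c=M2/2=-87/47, d=(M3−M2)/(6·2)=29/94, b=Δ2−h2·(2M2+M3)/6=163/47
t_q=9/4 → seg 0, τ=9/4; S=2+-146/47·τ+0·τ²+11/47·τ³=-6989/3008

  seg 0: a=2 b=-146/47 c=0 d=11/47
  seg 1: a=-1 b=151/47 c=99/47 d=-62/47
  seg 2: a=3 b=163/47 c=-87/47 d=29/94
S(9/4) = -6989/3008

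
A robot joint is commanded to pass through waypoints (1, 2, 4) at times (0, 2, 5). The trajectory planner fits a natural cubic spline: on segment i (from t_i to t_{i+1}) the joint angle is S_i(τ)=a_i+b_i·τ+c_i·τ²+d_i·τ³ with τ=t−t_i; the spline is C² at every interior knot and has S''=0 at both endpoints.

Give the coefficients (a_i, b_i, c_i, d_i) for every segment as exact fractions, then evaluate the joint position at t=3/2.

  seg 0: a=1 b=7/15 c=0 d=1/120
  seg 1: a=2 b=17/30 c=1/20 d=-1/180
S(3/2) = 553/320

Δ: Δ0=1/2, Δ1=2/3
row 1: diag=10, rhs=1; c'=3/10, d'=1/10
back: M1=1/10
M: M0=0, M1=1/10, M2=0
seg 0: a=1, c=M0/2=0, d=(M1−M0)/(6·2)=1/120, b=Δ0−h0·(2M0+M1)/6=7/15
seg 1: a=2, c=M1/2=1/20, d=(M2−M1)/(6·3)=-1/180, b=Δ1−h1·(2M1+M2)/6=17/30
t_q=3/2 → seg 0, τ=3/2; S=1+7/15·τ+0·τ²+1/120·τ³=553/320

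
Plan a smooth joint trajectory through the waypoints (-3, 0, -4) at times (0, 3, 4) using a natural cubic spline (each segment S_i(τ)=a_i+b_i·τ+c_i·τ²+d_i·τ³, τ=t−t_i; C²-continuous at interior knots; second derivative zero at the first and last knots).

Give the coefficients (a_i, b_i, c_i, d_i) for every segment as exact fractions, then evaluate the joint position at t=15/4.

  seg 0: a=-3 b=23/8 c=0 d=-5/24
  seg 1: a=0 b=-11/4 c=-15/8 d=5/8
S(15/4) = -1461/512

Δ: Δ0=1, Δ1=-4
row 1: diag=8, rhs=-30; c'=1/8, d'=-15/4
back: M1=-15/4
M: M0=0, M1=-15/4, M2=0
seg 0: a=-3, c=M0/2=0, d=(M1−M0)/(6·3)=-5/24, b=Δ0−h0·(2M0+M1)/6=23/8
seg 1: a=0, c=M1/2=-15/8, d=(M2−M1)/(6·1)=5/8, b=Δ1−h1·(2M1+M2)/6=-11/4
t_q=15/4 → seg 1, τ=3/4; S=0+-11/4·τ+-15/8·τ²+5/8·τ³=-1461/512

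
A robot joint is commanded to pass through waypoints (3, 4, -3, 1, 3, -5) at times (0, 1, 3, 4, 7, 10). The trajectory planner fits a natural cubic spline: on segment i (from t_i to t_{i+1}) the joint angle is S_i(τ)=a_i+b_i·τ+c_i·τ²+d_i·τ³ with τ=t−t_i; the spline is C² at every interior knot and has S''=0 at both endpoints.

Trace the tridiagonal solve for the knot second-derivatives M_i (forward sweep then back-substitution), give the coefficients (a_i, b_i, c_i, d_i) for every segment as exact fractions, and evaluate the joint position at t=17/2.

  seg 0: a=3 b=531/226 c=0 d=-305/226
  seg 1: a=4 b=-192/113 c=-915/226 d=1423/904
  seg 2: a=-3 b=225/226 c=2439/452 d=-1081/452
  seg 3: a=1 b=2085/452 c=-201/113 d=1885/12204
  seg 4: a=3 b=-427/226 c=-527/1356 d=527/12204
S(17/2) = -2035/3616

Δ: Δ0=1, Δ1=-7/2, Δ2=4, Δ3=2/3, Δ4=-8/3
row 1: diag=6, rhs=-27; c'=1/3, d'=-9/2
row 2: denom=6−2·1/3=16/3; d'=(45−2·-9/2)/(16/3)=81/8
row 3: denom=8−1·3/16=125/16; d'=(-20−1·81/8)/(125/16)=-482/125
row 4: denom=12−3·48/125=1356/125; d'=(-20−3·-482/125)/(1356/125)=-527/678
back: M4=-527/678
back: M3=-482/125−48/125·-527/678=-402/113
back: M2=81/8−3/16·-402/113=2439/226
back: M1=-9/2−1/3·2439/226=-915/113
M: M0=0, M1=-915/113, M2=2439/226, M3=-402/113, M4=-527/678, M5=0
seg 0: a=3, c=M0/2=0, d=(M1−M0)/(6·1)=-305/226, b=Δ0−h0·(2M0+M1)/6=531/226
seg 1: a=4, c=M1/2=-915/226, d=(M2−M1)/(6·2)=1423/904, b=Δ1−h1·(2M1+M2)/6=-192/113
seg 2: a=-3, c=M2/2=2439/452, d=(M3−M2)/(6·1)=-1081/452, b=Δ2−h2·(2M2+M3)/6=225/226
seg 3: a=1, c=M3/2=-201/113, d=(M4−M3)/(6·3)=1885/12204, b=Δ3−h3·(2M3+M4)/6=2085/452
seg 4: a=3, c=M4/2=-527/1356, d=(M5−M4)/(6·3)=527/12204, b=Δ4−h4·(2M4+M5)/6=-427/226
t_q=17/2 → seg 4, τ=3/2; S=3+-427/226·τ+-527/1356·τ²+527/12204·τ³=-2035/3616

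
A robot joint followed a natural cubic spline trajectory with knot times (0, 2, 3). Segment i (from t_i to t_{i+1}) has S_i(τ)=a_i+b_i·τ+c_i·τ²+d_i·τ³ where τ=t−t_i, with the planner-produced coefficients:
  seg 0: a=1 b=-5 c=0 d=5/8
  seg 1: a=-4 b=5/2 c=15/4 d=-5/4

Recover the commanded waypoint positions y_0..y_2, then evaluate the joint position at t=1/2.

y_0 = S_0(0) = a_0 = 1
y_1 = S_1(0) = a_1 = -4
y_2 = S_1(1) = 1
t_q=1/2 is in segment 0 (τ=1/2); S_0(τ)=-91/64

y_0=1 y_1=-4 y_2=1
S(1/2) = -91/64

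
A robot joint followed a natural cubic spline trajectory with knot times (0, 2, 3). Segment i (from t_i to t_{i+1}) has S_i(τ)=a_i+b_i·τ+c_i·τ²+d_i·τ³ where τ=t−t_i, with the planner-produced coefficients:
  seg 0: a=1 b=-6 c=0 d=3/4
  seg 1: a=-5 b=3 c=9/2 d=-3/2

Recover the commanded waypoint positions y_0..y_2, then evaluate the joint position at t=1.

y_0 = S_0(0) = a_0 = 1
y_1 = S_1(0) = a_1 = -5
y_2 = S_1(1) = 1
t_q=1 is in segment 0 (τ=1); S_0(τ)=-17/4

y_0=1 y_1=-5 y_2=1
S(1) = -17/4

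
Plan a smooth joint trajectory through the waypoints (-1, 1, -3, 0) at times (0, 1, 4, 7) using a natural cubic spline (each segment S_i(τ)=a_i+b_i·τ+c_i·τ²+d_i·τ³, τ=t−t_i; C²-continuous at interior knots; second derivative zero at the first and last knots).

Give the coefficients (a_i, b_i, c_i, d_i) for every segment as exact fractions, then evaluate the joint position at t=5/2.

  seg 0: a=-1 b=221/87 c=0 d=-47/87
  seg 1: a=1 b=80/87 c=-47/29 d=227/783
  seg 2: a=-3 b=-85/87 c=86/87 d=-86/783
S(5/2) = -67/232

Δ: Δ0=2, Δ1=-4/3, Δ2=1
row 1: diag=8, rhs=-20; c'=3/8, d'=-5/2
row 2: denom=12−3·3/8=87/8; d'=(14−3·-5/2)/(87/8)=172/87
back: M2=172/87
back: M1=-5/2−3/8·172/87=-94/29
M: M0=0, M1=-94/29, M2=172/87, M3=0
seg 0: a=-1, c=M0/2=0, d=(M1−M0)/(6·1)=-47/87, b=Δ0−h0·(2M0+M1)/6=221/87
seg 1: a=1, c=M1/2=-47/29, d=(M2−M1)/(6·3)=227/783, b=Δ1−h1·(2M1+M2)/6=80/87
seg 2: a=-3, c=M2/2=86/87, d=(M3−M2)/(6·3)=-86/783, b=Δ2−h2·(2M2+M3)/6=-85/87
t_q=5/2 → seg 1, τ=3/2; S=1+80/87·τ+-47/29·τ²+227/783·τ³=-67/232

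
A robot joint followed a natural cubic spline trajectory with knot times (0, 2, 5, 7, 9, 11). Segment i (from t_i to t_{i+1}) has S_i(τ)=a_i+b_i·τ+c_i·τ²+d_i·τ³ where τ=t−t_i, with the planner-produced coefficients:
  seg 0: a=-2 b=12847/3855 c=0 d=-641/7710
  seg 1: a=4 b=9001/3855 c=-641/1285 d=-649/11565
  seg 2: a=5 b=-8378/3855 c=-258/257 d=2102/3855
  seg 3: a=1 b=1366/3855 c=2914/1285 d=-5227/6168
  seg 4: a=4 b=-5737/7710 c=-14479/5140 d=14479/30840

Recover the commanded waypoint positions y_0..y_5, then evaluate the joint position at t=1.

y_0=-2 y_1=4 y_2=5 y_3=1 y_4=4 y_5=-5
S(1) = 3211/2570

y_0 = S_0(0) = a_0 = -2
y_1 = S_1(0) = a_1 = 4
y_2 = S_2(0) = a_2 = 5
y_3 = S_3(0) = a_3 = 1
y_4 = S_4(0) = a_4 = 4
y_5 = S_4(2) = -5
t_q=1 is in segment 0 (τ=1); S_0(τ)=3211/2570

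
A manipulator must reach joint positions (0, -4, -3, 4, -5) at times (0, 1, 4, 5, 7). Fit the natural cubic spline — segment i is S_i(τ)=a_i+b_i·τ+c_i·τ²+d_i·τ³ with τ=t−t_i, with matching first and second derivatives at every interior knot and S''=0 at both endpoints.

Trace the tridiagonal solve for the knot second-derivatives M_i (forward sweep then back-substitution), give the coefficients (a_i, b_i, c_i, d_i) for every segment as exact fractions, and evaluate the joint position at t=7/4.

Δ: Δ0=-4, Δ1=1/3, Δ2=7, Δ3=-9/2
row 1: diag=8, rhs=26; c'=3/8, d'=13/4
row 2: denom=8−3·3/8=55/8; d'=(40−3·13/4)/(55/8)=22/5
row 3: denom=6−1·8/55=322/55; d'=(-69−1·22/5)/(322/55)=-4037/322
back: M3=-4037/322
back: M2=22/5−8/55·-4037/322=1002/161
back: M1=13/4−3/8·1002/161=295/322
M: M0=0, M1=295/322, M2=1002/161, M3=-4037/322, M4=0
seg 0: a=0, c=M0/2=0, d=(M1−M0)/(6·1)=295/1932, b=Δ0−h0·(2M0+M1)/6=-8023/1932
seg 1: a=-4, c=M1/2=295/644, d=(M2−M1)/(6·3)=1709/5796, b=Δ1−h1·(2M1+M2)/6=-3569/966
seg 2: a=-3, c=M2/2=501/161, d=(M3−M2)/(6·1)=-863/276, b=Δ2−h2·(2M2+M3)/6=13553/1932
seg 3: a=4, c=M3/2=-4037/644, d=(M4−M3)/(6·2)=4037/3864, b=Δ3−h3·(2M3+M4)/6=3727/966
t_q=7/4 → seg 1, τ=3/4; S=-4+-3569/966·τ+295/644·τ²+1709/5796·τ³=-263325/41216

  seg 0: a=0 b=-8023/1932 c=0 d=295/1932
  seg 1: a=-4 b=-3569/966 c=295/644 d=1709/5796
  seg 2: a=-3 b=13553/1932 c=501/161 d=-863/276
  seg 3: a=4 b=3727/966 c=-4037/644 d=4037/3864
S(7/4) = -263325/41216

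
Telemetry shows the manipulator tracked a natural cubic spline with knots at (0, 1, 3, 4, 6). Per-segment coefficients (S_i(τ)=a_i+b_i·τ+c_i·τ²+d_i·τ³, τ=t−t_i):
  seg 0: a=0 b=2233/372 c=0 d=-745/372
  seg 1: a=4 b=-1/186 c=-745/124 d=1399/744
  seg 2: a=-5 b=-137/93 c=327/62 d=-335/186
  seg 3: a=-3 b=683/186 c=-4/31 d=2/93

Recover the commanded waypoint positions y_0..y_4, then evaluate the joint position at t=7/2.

y_0 = S_0(0) = a_0 = 0
y_1 = S_1(0) = a_1 = 4
y_2 = S_2(0) = a_2 = -5
y_3 = S_3(0) = a_3 = -3
y_4 = S_3(2) = 4
t_q=7/2 is in segment 2 (τ=1/2); S_2(τ)=-2303/496

y_0=0 y_1=4 y_2=-5 y_3=-3 y_4=4
S(7/2) = -2303/496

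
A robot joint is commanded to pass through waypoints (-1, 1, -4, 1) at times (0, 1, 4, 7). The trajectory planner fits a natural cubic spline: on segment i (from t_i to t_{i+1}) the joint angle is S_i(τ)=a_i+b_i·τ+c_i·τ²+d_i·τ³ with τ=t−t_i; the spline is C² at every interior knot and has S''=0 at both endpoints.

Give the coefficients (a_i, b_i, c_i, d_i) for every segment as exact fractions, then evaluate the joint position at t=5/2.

  seg 0: a=-1 b=76/29 c=0 d=-18/29
  seg 1: a=1 b=22/29 c=-54/29 d=275/783
  seg 2: a=-4 b=-27/29 c=113/87 d=-113/783
S(5/2) = -201/232

Δ: Δ0=2, Δ1=-5/3, Δ2=5/3
row 1: diag=8, rhs=-22; c'=3/8, d'=-11/4
row 2: denom=12−3·3/8=87/8; d'=(20−3·-11/4)/(87/8)=226/87
back: M2=226/87
back: M1=-11/4−3/8·226/87=-108/29
M: M0=0, M1=-108/29, M2=226/87, M3=0
seg 0: a=-1, c=M0/2=0, d=(M1−M0)/(6·1)=-18/29, b=Δ0−h0·(2M0+M1)/6=76/29
seg 1: a=1, c=M1/2=-54/29, d=(M2−M1)/(6·3)=275/783, b=Δ1−h1·(2M1+M2)/6=22/29
seg 2: a=-4, c=M2/2=113/87, d=(M3−M2)/(6·3)=-113/783, b=Δ2−h2·(2M2+M3)/6=-27/29
t_q=5/2 → seg 1, τ=3/2; S=1+22/29·τ+-54/29·τ²+275/783·τ³=-201/232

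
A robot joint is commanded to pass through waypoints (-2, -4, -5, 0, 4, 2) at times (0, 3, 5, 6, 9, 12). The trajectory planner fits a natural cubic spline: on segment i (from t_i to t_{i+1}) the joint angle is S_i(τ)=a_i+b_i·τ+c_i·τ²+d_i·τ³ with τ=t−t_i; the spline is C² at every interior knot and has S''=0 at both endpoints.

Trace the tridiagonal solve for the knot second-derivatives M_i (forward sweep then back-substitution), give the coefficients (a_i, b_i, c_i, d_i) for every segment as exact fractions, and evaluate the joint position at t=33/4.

Δ: Δ0=-2/3, Δ1=-1/2, Δ2=5, Δ3=4/3, Δ4=-2/3
row 1: diag=10, rhs=1; c'=1/5, d'=1/10
row 2: denom=6−2·1/5=28/5; d'=(33−2·1/10)/(28/5)=41/7
row 3: denom=8−1·5/28=219/28; d'=(-22−1·41/7)/(219/28)=-260/73
row 4: denom=12−3·28/73=792/73; d'=(-12−3·-260/73)/(792/73)=-4/33
back: M4=-4/33
back: M3=-260/73−28/73·-4/33=-116/33
back: M2=41/7−5/28·-116/33=214/33
back: M1=1/10−1/5·214/33=-79/66
M: M0=0, M1=-79/66, M2=214/33, M3=-116/33, M4=-4/33, M5=0
seg 0: a=-2, c=M0/2=0, d=(M1−M0)/(6·3)=-79/1188, b=Δ0−h0·(2M0+M1)/6=-3/44
seg 1: a=-4, c=M1/2=-79/132, d=(M2−M1)/(6·2)=169/264, b=Δ1−h1·(2M1+M2)/6=-41/22
seg 2: a=-5, c=M2/2=107/33, d=(M3−M2)/(6·1)=-5/3, b=Δ2−h2·(2M2+M3)/6=113/33
seg 3: a=0, c=M3/2=-58/33, d=(M4−M3)/(6·3)=56/297, b=Δ3−h3·(2M3+M4)/6=54/11
seg 4: a=4, c=M4/2=-2/33, d=(M5−M4)/(6·3)=2/297, b=Δ4−h4·(2M4+M5)/6=-6/11
t_q=33/4 → seg 3, τ=9/4; S=0+54/11·τ+-58/33·τ²+56/297·τ³=189/44

  seg 0: a=-2 b=-3/44 c=0 d=-79/1188
  seg 1: a=-4 b=-41/22 c=-79/132 d=169/264
  seg 2: a=-5 b=113/33 c=107/33 d=-5/3
  seg 3: a=0 b=54/11 c=-58/33 d=56/297
  seg 4: a=4 b=-6/11 c=-2/33 d=2/297
S(33/4) = 189/44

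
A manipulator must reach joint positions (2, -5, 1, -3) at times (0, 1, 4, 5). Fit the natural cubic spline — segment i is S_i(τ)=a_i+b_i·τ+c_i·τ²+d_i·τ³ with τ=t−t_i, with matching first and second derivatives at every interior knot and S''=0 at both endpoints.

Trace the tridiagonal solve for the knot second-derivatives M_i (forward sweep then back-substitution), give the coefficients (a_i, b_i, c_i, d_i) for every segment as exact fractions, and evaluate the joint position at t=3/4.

Δ: Δ0=-7, Δ1=2, Δ2=-4
row 1: diag=8, rhs=54; c'=3/8, d'=27/4
row 2: denom=8−3·3/8=55/8; d'=(-36−3·27/4)/(55/8)=-90/11
back: M2=-90/11
back: M1=27/4−3/8·-90/11=108/11
M: M0=0, M1=108/11, M2=-90/11, M3=0
seg 0: a=2, c=M0/2=0, d=(M1−M0)/(6·1)=18/11, b=Δ0−h0·(2M0+M1)/6=-95/11
seg 1: a=-5, c=M1/2=54/11, d=(M2−M1)/(6·3)=-1, b=Δ1−h1·(2M1+M2)/6=-41/11
seg 2: a=1, c=M2/2=-45/11, d=(M3−M2)/(6·1)=15/11, b=Δ2−h2·(2M2+M3)/6=-14/11
t_q=3/4 → seg 0, τ=3/4; S=2+-95/11·τ+0·τ²+18/11·τ³=-1333/352

  seg 0: a=2 b=-95/11 c=0 d=18/11
  seg 1: a=-5 b=-41/11 c=54/11 d=-1
  seg 2: a=1 b=-14/11 c=-45/11 d=15/11
S(3/4) = -1333/352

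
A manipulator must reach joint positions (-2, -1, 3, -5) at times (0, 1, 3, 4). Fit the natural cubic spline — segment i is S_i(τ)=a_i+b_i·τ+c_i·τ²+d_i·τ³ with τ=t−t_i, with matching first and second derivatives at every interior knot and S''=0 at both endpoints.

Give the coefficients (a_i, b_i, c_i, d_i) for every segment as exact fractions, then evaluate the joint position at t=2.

  seg 0: a=-2 b=3/16 c=0 d=13/16
  seg 1: a=-1 b=21/8 c=39/16 d=-11/8
  seg 2: a=3 b=-33/8 c=-93/16 d=31/16
S(2) = 43/16

Δ: Δ0=1, Δ1=2, Δ2=-8
row 1: diag=6, rhs=6; c'=1/3, d'=1
row 2: denom=6−2·1/3=16/3; d'=(-60−2·1)/(16/3)=-93/8
back: M2=-93/8
back: M1=1−1/3·-93/8=39/8
M: M0=0, M1=39/8, M2=-93/8, M3=0
seg 0: a=-2, c=M0/2=0, d=(M1−M0)/(6·1)=13/16, b=Δ0−h0·(2M0+M1)/6=3/16
seg 1: a=-1, c=M1/2=39/16, d=(M2−M1)/(6·2)=-11/8, b=Δ1−h1·(2M1+M2)/6=21/8
seg 2: a=3, c=M2/2=-93/16, d=(M3−M2)/(6·1)=31/16, b=Δ2−h2·(2M2+M3)/6=-33/8
t_q=2 → seg 1, τ=1; S=-1+21/8·τ+39/16·τ²+-11/8·τ³=43/16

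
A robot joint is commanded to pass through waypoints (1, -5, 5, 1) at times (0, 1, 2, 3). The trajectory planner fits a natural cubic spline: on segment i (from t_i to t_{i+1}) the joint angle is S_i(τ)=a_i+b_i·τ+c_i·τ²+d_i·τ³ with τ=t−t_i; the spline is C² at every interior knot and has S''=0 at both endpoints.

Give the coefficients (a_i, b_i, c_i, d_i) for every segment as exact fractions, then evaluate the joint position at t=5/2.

  seg 0: a=1 b=-56/5 c=0 d=26/5
  seg 1: a=-5 b=22/5 c=78/5 d=-10
  seg 2: a=5 b=28/5 c=-72/5 d=24/5
S(5/2) = 24/5

Δ: Δ0=-6, Δ1=10, Δ2=-4
row 1: diag=4, rhs=96; c'=1/4, d'=24
row 2: denom=4−1·1/4=15/4; d'=(-84−1·24)/(15/4)=-144/5
back: M2=-144/5
back: M1=24−1/4·-144/5=156/5
M: M0=0, M1=156/5, M2=-144/5, M3=0
seg 0: a=1, c=M0/2=0, d=(M1−M0)/(6·1)=26/5, b=Δ0−h0·(2M0+M1)/6=-56/5
seg 1: a=-5, c=M1/2=78/5, d=(M2−M1)/(6·1)=-10, b=Δ1−h1·(2M1+M2)/6=22/5
seg 2: a=5, c=M2/2=-72/5, d=(M3−M2)/(6·1)=24/5, b=Δ2−h2·(2M2+M3)/6=28/5
t_q=5/2 → seg 2, τ=1/2; S=5+28/5·τ+-72/5·τ²+24/5·τ³=24/5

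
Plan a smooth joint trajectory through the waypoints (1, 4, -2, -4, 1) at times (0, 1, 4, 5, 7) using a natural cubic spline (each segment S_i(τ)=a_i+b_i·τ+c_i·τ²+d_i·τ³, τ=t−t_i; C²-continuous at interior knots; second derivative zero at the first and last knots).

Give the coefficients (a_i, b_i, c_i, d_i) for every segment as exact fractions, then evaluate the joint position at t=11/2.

  seg 0: a=1 b=2375/644 c=0 d=-443/644
  seg 1: a=4 b=523/322 c=-1329/644 d=551/1932
  seg 2: a=-2 b=-1969/644 c=81/161 d=51/92
  seg 3: a=-4 b=-125/322 c=1395/644 d=-465/1288
S(11/2) = -5443/1472

Δ: Δ0=3, Δ1=-2, Δ2=-2, Δ3=5/2
row 1: diag=8, rhs=-30; c'=3/8, d'=-15/4
row 2: denom=8−3·3/8=55/8; d'=(0−3·-15/4)/(55/8)=18/11
row 3: denom=6−1·8/55=322/55; d'=(27−1·18/11)/(322/55)=1395/322
back: M3=1395/322
back: M2=18/11−8/55·1395/322=162/161
back: M1=-15/4−3/8·162/161=-1329/322
M: M0=0, M1=-1329/322, M2=162/161, M3=1395/322, M4=0
seg 0: a=1, c=M0/2=0, d=(M1−M0)/(6·1)=-443/644, b=Δ0−h0·(2M0+M1)/6=2375/644
seg 1: a=4, c=M1/2=-1329/644, d=(M2−M1)/(6·3)=551/1932, b=Δ1−h1·(2M1+M2)/6=523/322
seg 2: a=-2, c=M2/2=81/161, d=(M3−M2)/(6·1)=51/92, b=Δ2−h2·(2M2+M3)/6=-1969/644
seg 3: a=-4, c=M3/2=1395/644, d=(M4−M3)/(6·2)=-465/1288, b=Δ3−h3·(2M3+M4)/6=-125/322
t_q=11/2 → seg 3, τ=1/2; S=-4+-125/322·τ+1395/644·τ²+-465/1288·τ³=-5443/1472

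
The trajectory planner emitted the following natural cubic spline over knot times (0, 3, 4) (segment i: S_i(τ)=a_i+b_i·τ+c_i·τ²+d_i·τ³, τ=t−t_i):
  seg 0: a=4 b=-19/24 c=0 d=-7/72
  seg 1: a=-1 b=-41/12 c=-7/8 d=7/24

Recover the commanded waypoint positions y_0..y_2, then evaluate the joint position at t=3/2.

y_0 = S_0(0) = a_0 = 4
y_1 = S_1(0) = a_1 = -1
y_2 = S_1(1) = -5
t_q=3/2 is in segment 0 (τ=3/2); S_0(τ)=159/64

y_0=4 y_1=-1 y_2=-5
S(3/2) = 159/64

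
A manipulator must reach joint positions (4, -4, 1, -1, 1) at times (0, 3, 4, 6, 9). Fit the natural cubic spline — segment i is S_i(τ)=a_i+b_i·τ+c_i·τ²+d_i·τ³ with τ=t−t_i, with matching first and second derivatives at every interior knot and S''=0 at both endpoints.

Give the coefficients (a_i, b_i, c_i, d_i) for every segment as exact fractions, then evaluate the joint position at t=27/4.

  seg 0: a=4 b=-441/73 c=0 d=739/1971
  seg 1: a=-4 b=298/73 c=739/219 d=-538/219
  seg 2: a=1 b=758/219 c=-875/219 d=773/876
  seg 3: a=-1 b=-141/73 c=569/438 d=-569/3942
S(27/4) = -16621/9344

Δ: Δ0=-8/3, Δ1=5, Δ2=-1, Δ3=2/3
row 1: diag=8, rhs=46; c'=1/8, d'=23/4
row 2: denom=6−1·1/8=47/8; d'=(-36−1·23/4)/(47/8)=-334/47
row 3: denom=10−2·16/47=438/47; d'=(10−2·-334/47)/(438/47)=569/219
back: M3=569/219
back: M2=-334/47−16/47·569/219=-1750/219
back: M1=23/4−1/8·-1750/219=1478/219
M: M0=0, M1=1478/219, M2=-1750/219, M3=569/219, M4=0
seg 0: a=4, c=M0/2=0, d=(M1−M0)/(6·3)=739/1971, b=Δ0−h0·(2M0+M1)/6=-441/73
seg 1: a=-4, c=M1/2=739/219, d=(M2−M1)/(6·1)=-538/219, b=Δ1−h1·(2M1+M2)/6=298/73
seg 2: a=1, c=M2/2=-875/219, d=(M3−M2)/(6·2)=773/876, b=Δ2−h2·(2M2+M3)/6=758/219
seg 3: a=-1, c=M3/2=569/438, d=(M4−M3)/(6·3)=-569/3942, b=Δ3−h3·(2M3+M4)/6=-141/73
t_q=27/4 → seg 3, τ=3/4; S=-1+-141/73·τ+569/438·τ²+-569/3942·τ³=-16621/9344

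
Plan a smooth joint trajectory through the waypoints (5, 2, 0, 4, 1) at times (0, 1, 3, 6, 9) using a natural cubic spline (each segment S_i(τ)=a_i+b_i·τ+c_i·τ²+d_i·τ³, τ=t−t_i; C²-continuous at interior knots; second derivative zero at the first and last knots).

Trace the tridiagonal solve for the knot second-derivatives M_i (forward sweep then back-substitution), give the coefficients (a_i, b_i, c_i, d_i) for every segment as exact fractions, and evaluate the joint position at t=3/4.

  seg 0: a=5 b=-1003/309 c=0 d=76/309
  seg 1: a=2 b=-775/309 c=76/103 d=5/618
  seg 2: a=0 b=167/309 c=81/103 d=-484/2781
  seg 3: a=4 b=173/309 c=-241/309 d=241/2781
S(3/4) = 4399/1648

Δ: Δ0=-3, Δ1=-1, Δ2=4/3, Δ3=-1
row 1: diag=6, rhs=12; c'=1/3, d'=2
row 2: denom=10−2·1/3=28/3; d'=(14−2·2)/(28/3)=15/14
row 3: denom=12−3·9/28=309/28; d'=(-14−3·15/14)/(309/28)=-482/309
back: M3=-482/309
back: M2=15/14−9/28·-482/309=162/103
back: M1=2−1/3·162/103=152/103
M: M0=0, M1=152/103, M2=162/103, M3=-482/309, M4=0
seg 0: a=5, c=M0/2=0, d=(M1−M0)/(6·1)=76/309, b=Δ0−h0·(2M0+M1)/6=-1003/309
seg 1: a=2, c=M1/2=76/103, d=(M2−M1)/(6·2)=5/618, b=Δ1−h1·(2M1+M2)/6=-775/309
seg 2: a=0, c=M2/2=81/103, d=(M3−M2)/(6·3)=-484/2781, b=Δ2−h2·(2M2+M3)/6=167/309
seg 3: a=4, c=M3/2=-241/309, d=(M4−M3)/(6·3)=241/2781, b=Δ3−h3·(2M3+M4)/6=173/309
t_q=3/4 → seg 0, τ=3/4; S=5+-1003/309·τ+0·τ²+76/309·τ³=4399/1648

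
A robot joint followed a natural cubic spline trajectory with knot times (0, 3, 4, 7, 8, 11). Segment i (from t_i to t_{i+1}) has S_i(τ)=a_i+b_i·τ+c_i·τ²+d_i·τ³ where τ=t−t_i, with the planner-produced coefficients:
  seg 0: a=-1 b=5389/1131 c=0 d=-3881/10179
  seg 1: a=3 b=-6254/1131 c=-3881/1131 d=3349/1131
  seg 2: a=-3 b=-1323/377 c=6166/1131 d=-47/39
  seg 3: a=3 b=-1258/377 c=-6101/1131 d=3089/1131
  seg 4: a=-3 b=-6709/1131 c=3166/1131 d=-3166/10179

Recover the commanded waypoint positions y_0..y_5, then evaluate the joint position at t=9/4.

y_0 = S_0(0) = a_0 = -1
y_1 = S_1(0) = a_1 = 3
y_2 = S_2(0) = a_2 = -3
y_3 = S_3(0) = a_3 = 3
y_4 = S_4(0) = a_4 = -3
y_5 = S_4(3) = -4
t_q=9/4 is in segment 0 (τ=9/4); S_0(τ)=129757/24128

y_0=-1 y_1=3 y_2=-3 y_3=3 y_4=-3 y_5=-4
S(9/4) = 129757/24128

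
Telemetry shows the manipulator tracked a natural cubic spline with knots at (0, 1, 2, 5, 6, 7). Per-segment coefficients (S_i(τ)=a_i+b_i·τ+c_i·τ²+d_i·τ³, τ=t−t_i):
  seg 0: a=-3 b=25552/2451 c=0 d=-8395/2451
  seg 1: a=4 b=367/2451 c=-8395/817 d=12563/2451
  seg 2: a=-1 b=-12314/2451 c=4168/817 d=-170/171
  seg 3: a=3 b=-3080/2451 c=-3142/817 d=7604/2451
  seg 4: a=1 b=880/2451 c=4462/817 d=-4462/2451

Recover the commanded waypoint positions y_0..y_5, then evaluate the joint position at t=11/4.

y_0 = S_0(0) = a_0 = -3
y_1 = S_1(0) = a_1 = 4
y_2 = S_2(0) = a_2 = -1
y_3 = S_3(0) = a_3 = 3
y_4 = S_4(0) = a_4 = 1
y_5 = S_4(1) = 5
t_q=11/4 is in segment 2 (τ=3/4); S_2(τ)=-60597/26144

y_0=-3 y_1=4 y_2=-1 y_3=3 y_4=1 y_5=5
S(11/4) = -60597/26144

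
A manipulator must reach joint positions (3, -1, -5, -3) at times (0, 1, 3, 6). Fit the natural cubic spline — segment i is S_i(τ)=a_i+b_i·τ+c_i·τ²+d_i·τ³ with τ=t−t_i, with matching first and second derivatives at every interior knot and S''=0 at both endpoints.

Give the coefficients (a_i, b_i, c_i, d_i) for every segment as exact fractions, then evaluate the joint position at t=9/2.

Δ: Δ0=-4, Δ1=-2, Δ2=2/3
row 1: diag=6, rhs=12; c'=1/3, d'=2
row 2: denom=10−2·1/3=28/3; d'=(16−2·2)/(28/3)=9/7
back: M2=9/7
back: M1=2−1/3·9/7=11/7
M: M0=0, M1=11/7, M2=9/7, M3=0
seg 0: a=3, c=M0/2=0, d=(M1−M0)/(6·1)=11/42, b=Δ0−h0·(2M0+M1)/6=-179/42
seg 1: a=-1, c=M1/2=11/14, d=(M2−M1)/(6·2)=-1/42, b=Δ1−h1·(2M1+M2)/6=-73/21
seg 2: a=-5, c=M2/2=9/14, d=(M3−M2)/(6·3)=-1/14, b=Δ2−h2·(2M2+M3)/6=-13/21
t_q=9/2 → seg 2, τ=3/2; S=-5+-13/21·τ+9/14·τ²+-1/14·τ³=-529/112

  seg 0: a=3 b=-179/42 c=0 d=11/42
  seg 1: a=-1 b=-73/21 c=11/14 d=-1/42
  seg 2: a=-5 b=-13/21 c=9/14 d=-1/14
S(9/2) = -529/112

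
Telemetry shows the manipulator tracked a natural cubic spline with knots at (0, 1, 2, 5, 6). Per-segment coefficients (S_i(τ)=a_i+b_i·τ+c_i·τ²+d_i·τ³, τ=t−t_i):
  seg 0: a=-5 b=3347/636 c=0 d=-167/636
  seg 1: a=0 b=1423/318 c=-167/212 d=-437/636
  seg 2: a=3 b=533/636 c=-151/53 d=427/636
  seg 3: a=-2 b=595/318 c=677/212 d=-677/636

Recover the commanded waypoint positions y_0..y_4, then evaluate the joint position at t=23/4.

y_0=-5 y_1=0 y_2=3 y_3=-2 y_4=2
S(23/4) = 10183/13568

y_0 = S_0(0) = a_0 = -5
y_1 = S_1(0) = a_1 = 0
y_2 = S_2(0) = a_2 = 3
y_3 = S_3(0) = a_3 = -2
y_4 = S_3(1) = 2
t_q=23/4 is in segment 3 (τ=3/4); S_3(τ)=10183/13568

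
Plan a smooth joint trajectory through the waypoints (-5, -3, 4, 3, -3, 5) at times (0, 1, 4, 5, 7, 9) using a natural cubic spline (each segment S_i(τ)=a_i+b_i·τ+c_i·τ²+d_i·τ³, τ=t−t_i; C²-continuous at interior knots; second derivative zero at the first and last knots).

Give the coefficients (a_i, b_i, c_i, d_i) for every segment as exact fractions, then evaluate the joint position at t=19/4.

  seg 0: a=-5 b=6371/3534 c=0 d=697/3534
  seg 1: a=-3 b=4231/1767 c=697/1178 d=-721/3534
  seg 2: a=4 b=1541/3534 c=-733/589 d=-677/3534
  seg 3: a=3 b=-4643/1767 c=-2143/1178 d=5771/7068
  seg 4: a=-3 b=-188/1767 c=1814/589 d=-907/1767
S(19/4) = 267355/75392

Δ: Δ0=2, Δ1=7/3, Δ2=-1, Δ3=-3, Δ4=4
row 1: diag=8, rhs=2; c'=3/8, d'=1/4
row 2: denom=8−3·3/8=55/8; d'=(-20−3·1/4)/(55/8)=-166/55
row 3: denom=6−1·8/55=322/55; d'=(-12−1·-166/55)/(322/55)=-247/161
row 4: denom=8−2·55/161=1178/161; d'=(42−2·-247/161)/(1178/161)=3628/589
back: M4=3628/589
back: M3=-247/161−55/161·3628/589=-2143/589
back: M2=-166/55−8/55·-2143/589=-1466/589
back: M1=1/4−3/8·-1466/589=697/589
M: M0=0, M1=697/589, M2=-1466/589, M3=-2143/589, M4=3628/589, M5=0
seg 0: a=-5, c=M0/2=0, d=(M1−M0)/(6·1)=697/3534, b=Δ0−h0·(2M0+M1)/6=6371/3534
seg 1: a=-3, c=M1/2=697/1178, d=(M2−M1)/(6·3)=-721/3534, b=Δ1−h1·(2M1+M2)/6=4231/1767
seg 2: a=4, c=M2/2=-733/589, d=(M3−M2)/(6·1)=-677/3534, b=Δ2−h2·(2M2+M3)/6=1541/3534
seg 3: a=3, c=M3/2=-2143/1178, d=(M4−M3)/(6·2)=5771/7068, b=Δ3−h3·(2M3+M4)/6=-4643/1767
seg 4: a=-3, c=M4/2=1814/589, d=(M5−M4)/(6·2)=-907/1767, b=Δ4−h4·(2M4+M5)/6=-188/1767
t_q=19/4 → seg 2, τ=3/4; S=4+1541/3534·τ+-733/589·τ²+-677/3534·τ³=267355/75392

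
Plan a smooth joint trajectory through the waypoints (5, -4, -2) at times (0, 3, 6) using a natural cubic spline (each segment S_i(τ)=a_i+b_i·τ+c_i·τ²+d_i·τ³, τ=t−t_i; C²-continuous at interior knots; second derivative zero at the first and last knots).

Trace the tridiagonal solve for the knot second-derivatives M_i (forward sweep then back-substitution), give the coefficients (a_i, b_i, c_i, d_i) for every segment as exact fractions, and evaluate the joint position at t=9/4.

Δ: Δ0=-3, Δ1=2/3
row 1: diag=12, rhs=22; c'=1/4, d'=11/6
back: M1=11/6
M: M0=0, M1=11/6, M2=0
seg 0: a=5, c=M0/2=0, d=(M1−M0)/(6·3)=11/108, b=Δ0−h0·(2M0+M1)/6=-47/12
seg 1: a=-4, c=M1/2=11/12, d=(M2−M1)/(6·3)=-11/108, b=Δ1−h1·(2M1+M2)/6=-7/6
t_q=9/4 → seg 0, τ=9/4; S=5+-47/12·τ+0·τ²+11/108·τ³=-679/256

  seg 0: a=5 b=-47/12 c=0 d=11/108
  seg 1: a=-4 b=-7/6 c=11/12 d=-11/108
S(9/4) = -679/256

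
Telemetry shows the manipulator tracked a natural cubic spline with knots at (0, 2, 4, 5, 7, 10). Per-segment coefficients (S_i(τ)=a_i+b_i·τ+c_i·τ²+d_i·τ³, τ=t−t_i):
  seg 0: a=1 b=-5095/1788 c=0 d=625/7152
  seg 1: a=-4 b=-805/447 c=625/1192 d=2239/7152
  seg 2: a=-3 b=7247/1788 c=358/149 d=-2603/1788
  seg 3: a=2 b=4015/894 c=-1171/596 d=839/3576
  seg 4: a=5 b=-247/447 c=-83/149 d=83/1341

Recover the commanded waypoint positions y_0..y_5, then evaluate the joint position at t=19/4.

y_0=1 y_1=-4 y_2=-3 y_3=2 y_4=5 y_5=0
S(19/4) = 29645/38144

y_0 = S_0(0) = a_0 = 1
y_1 = S_1(0) = a_1 = -4
y_2 = S_2(0) = a_2 = -3
y_3 = S_3(0) = a_3 = 2
y_4 = S_4(0) = a_4 = 5
y_5 = S_4(3) = 0
t_q=19/4 is in segment 2 (τ=3/4); S_2(τ)=29645/38144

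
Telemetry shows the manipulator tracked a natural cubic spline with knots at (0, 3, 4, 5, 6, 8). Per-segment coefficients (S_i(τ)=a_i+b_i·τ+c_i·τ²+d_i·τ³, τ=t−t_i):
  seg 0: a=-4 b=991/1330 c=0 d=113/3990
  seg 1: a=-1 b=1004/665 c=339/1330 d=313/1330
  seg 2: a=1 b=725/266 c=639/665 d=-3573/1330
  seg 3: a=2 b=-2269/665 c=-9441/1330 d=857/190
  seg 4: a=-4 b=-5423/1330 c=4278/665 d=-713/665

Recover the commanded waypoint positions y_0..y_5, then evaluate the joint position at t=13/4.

y_0=-4 y_1=-1 y_2=1 y_3=2 y_4=-4 y_5=5
S(13/4) = -51323/85120

y_0 = S_0(0) = a_0 = -4
y_1 = S_1(0) = a_1 = -1
y_2 = S_2(0) = a_2 = 1
y_3 = S_3(0) = a_3 = 2
y_4 = S_4(0) = a_4 = -4
y_5 = S_4(2) = 5
t_q=13/4 is in segment 1 (τ=1/4); S_1(τ)=-51323/85120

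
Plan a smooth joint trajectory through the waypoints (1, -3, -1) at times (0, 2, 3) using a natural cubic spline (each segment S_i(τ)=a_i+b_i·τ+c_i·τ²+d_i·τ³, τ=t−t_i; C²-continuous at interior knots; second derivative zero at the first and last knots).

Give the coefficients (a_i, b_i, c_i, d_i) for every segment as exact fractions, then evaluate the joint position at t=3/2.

  seg 0: a=1 b=-10/3 c=0 d=1/3
  seg 1: a=-3 b=2/3 c=2 d=-2/3
S(3/2) = -23/8

Δ: Δ0=-2, Δ1=2
row 1: diag=6, rhs=24; c'=1/6, d'=4
back: M1=4
M: M0=0, M1=4, M2=0
seg 0: a=1, c=M0/2=0, d=(M1−M0)/(6·2)=1/3, b=Δ0−h0·(2M0+M1)/6=-10/3
seg 1: a=-3, c=M1/2=2, d=(M2−M1)/(6·1)=-2/3, b=Δ1−h1·(2M1+M2)/6=2/3
t_q=3/2 → seg 0, τ=3/2; S=1+-10/3·τ+0·τ²+1/3·τ³=-23/8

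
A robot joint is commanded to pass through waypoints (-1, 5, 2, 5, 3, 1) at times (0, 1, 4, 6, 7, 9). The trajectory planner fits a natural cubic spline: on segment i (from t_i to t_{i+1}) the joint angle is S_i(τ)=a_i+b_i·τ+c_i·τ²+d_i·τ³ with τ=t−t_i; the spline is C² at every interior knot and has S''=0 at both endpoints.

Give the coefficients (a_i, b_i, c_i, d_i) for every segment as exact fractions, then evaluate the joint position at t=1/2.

Δ: Δ0=6, Δ1=-1, Δ2=3/2, Δ3=-2, Δ4=-1
row 1: diag=8, rhs=-42; c'=3/8, d'=-21/4
row 2: denom=10−3·3/8=71/8; d'=(15−3·-21/4)/(71/8)=246/71
row 3: denom=6−2·16/71=394/71; d'=(-21−2·246/71)/(394/71)=-1983/394
row 4: denom=6−1·71/394=2293/394; d'=(6−1·-1983/394)/(2293/394)=4347/2293
back: M4=4347/2293
back: M3=-1983/394−71/394·4347/2293=-12324/2293
back: M2=246/71−16/71·-12324/2293=10722/2293
back: M1=-21/4−3/8·10722/2293=-16059/2293
M: M0=0, M1=-16059/2293, M2=10722/2293, M3=-12324/2293, M4=4347/2293, M5=0
seg 0: a=-1, c=M0/2=0, d=(M1−M0)/(6·1)=-5353/4586, b=Δ0−h0·(2M0+M1)/6=32869/4586
seg 1: a=5, c=M1/2=-16059/4586, d=(M2−M1)/(6·3)=8927/13758, b=Δ1−h1·(2M1+M2)/6=8405/2293
seg 2: a=2, c=M2/2=5361/2293, d=(M3−M2)/(6·2)=-3841/4586, b=Δ2−h2·(2M2+M3)/6=799/4586
seg 3: a=5, c=M3/2=-6162/2293, d=(M4−M3)/(6·1)=5557/4586, b=Δ3−h3·(2M3+M4)/6=-2405/4586
seg 4: a=3, c=M4/2=4347/4586, d=(M5−M4)/(6·2)=-1449/9172, b=Δ4−h4·(2M4+M5)/6=-5191/2293
t_q=1/2 → seg 0, τ=1/2; S=-1+32869/4586·τ+0·τ²+-5353/4586·τ³=89435/36688

  seg 0: a=-1 b=32869/4586 c=0 d=-5353/4586
  seg 1: a=5 b=8405/2293 c=-16059/4586 d=8927/13758
  seg 2: a=2 b=799/4586 c=5361/2293 d=-3841/4586
  seg 3: a=5 b=-2405/4586 c=-6162/2293 d=5557/4586
  seg 4: a=3 b=-5191/2293 c=4347/4586 d=-1449/9172
S(1/2) = 89435/36688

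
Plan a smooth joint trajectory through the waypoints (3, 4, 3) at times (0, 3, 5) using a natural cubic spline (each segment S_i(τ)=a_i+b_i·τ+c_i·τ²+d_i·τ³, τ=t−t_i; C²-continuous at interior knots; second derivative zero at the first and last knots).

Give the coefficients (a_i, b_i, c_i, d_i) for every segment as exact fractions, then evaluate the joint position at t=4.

Δ: Δ0=1/3, Δ1=-1/2
row 1: diag=10, rhs=-5; c'=1/5, d'=-1/2
back: M1=-1/2
M: M0=0, M1=-1/2, M2=0
seg 0: a=3, c=M0/2=0, d=(M1−M0)/(6·3)=-1/36, b=Δ0−h0·(2M0+M1)/6=7/12
seg 1: a=4, c=M1/2=-1/4, d=(M2−M1)/(6·2)=1/24, b=Δ1−h1·(2M1+M2)/6=-1/6
t_q=4 → seg 1, τ=1; S=4+-1/6·τ+-1/4·τ²+1/24·τ³=29/8

  seg 0: a=3 b=7/12 c=0 d=-1/36
  seg 1: a=4 b=-1/6 c=-1/4 d=1/24
S(4) = 29/8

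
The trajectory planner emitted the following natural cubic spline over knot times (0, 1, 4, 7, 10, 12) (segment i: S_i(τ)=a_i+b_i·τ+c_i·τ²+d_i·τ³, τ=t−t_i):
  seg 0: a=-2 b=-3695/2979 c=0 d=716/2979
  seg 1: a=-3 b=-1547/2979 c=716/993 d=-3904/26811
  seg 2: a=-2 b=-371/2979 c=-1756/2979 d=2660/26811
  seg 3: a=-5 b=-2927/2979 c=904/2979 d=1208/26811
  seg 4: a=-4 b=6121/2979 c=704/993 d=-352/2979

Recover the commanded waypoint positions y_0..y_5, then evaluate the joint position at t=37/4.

y_0 = S_0(0) = a_0 = -2
y_1 = S_1(0) = a_1 = -3
y_2 = S_2(0) = a_2 = -2
y_3 = S_3(0) = a_3 = -5
y_4 = S_4(0) = a_4 = -4
y_5 = S_4(2) = 2
t_q=37/4 is in segment 3 (τ=9/4); S_3(τ)=-13667/2648

y_0=-2 y_1=-3 y_2=-2 y_3=-5 y_4=-4 y_5=2
S(37/4) = -13667/2648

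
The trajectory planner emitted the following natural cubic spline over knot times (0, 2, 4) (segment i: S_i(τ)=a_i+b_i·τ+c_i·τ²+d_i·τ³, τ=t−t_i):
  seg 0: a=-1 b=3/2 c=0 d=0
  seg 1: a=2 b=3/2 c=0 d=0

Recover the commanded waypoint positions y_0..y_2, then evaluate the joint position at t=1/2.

y_0 = S_0(0) = a_0 = -1
y_1 = S_1(0) = a_1 = 2
y_2 = S_1(2) = 5
t_q=1/2 is in segment 0 (τ=1/2); S_0(τ)=-1/4

y_0=-1 y_1=2 y_2=5
S(1/2) = -1/4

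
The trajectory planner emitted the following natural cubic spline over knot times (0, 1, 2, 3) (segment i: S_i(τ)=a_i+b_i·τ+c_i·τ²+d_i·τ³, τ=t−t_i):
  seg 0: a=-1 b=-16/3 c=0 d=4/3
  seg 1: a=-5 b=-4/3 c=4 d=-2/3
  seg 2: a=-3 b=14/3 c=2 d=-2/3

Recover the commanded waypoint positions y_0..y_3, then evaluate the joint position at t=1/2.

y_0=-1 y_1=-5 y_2=-3 y_3=3
S(1/2) = -7/2

y_0 = S_0(0) = a_0 = -1
y_1 = S_1(0) = a_1 = -5
y_2 = S_2(0) = a_2 = -3
y_3 = S_2(1) = 3
t_q=1/2 is in segment 0 (τ=1/2); S_0(τ)=-7/2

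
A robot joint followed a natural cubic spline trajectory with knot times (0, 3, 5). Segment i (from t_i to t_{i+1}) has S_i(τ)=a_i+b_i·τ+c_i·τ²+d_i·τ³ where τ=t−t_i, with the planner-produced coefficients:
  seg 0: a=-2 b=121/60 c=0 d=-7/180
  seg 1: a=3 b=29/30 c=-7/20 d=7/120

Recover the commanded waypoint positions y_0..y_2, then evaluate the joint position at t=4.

y_0=-2 y_1=3 y_2=4
S(4) = 147/40

y_0 = S_0(0) = a_0 = -2
y_1 = S_1(0) = a_1 = 3
y_2 = S_1(2) = 4
t_q=4 is in segment 1 (τ=1); S_1(τ)=147/40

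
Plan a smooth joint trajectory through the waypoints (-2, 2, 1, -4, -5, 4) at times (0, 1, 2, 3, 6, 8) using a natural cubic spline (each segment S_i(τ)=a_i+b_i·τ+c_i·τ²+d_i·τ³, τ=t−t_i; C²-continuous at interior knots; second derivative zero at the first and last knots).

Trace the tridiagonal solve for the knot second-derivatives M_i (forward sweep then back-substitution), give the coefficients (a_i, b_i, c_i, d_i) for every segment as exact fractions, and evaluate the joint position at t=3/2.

Δ: Δ0=4, Δ1=-1, Δ2=-5, Δ3=-1/3, Δ4=9/2
row 1: diag=4, rhs=-30; c'=1/4, d'=-15/2
row 2: denom=4−1·1/4=15/4; d'=(-24−1·-15/2)/(15/4)=-22/5
row 3: denom=8−1·4/15=116/15; d'=(28−1·-22/5)/(116/15)=243/58
row 4: denom=10−3·45/116=1025/116; d'=(29−3·243/58)/(1025/116)=1906/1025
back: M4=1906/1025
back: M3=243/58−45/116·1906/1025=711/205
back: M2=-22/5−4/15·711/205=-5458/1025
back: M1=-15/2−1/4·-5458/1025=-6323/1025
M: M0=0, M1=-6323/1025, M2=-5458/1025, M3=711/205, M4=1906/1025, M5=0
seg 0: a=-2, c=M0/2=0, d=(M1−M0)/(6·1)=-6323/6150, b=Δ0−h0·(2M0+M1)/6=30923/6150
seg 1: a=2, c=M1/2=-6323/2050, d=(M2−M1)/(6·1)=173/1230, b=Δ1−h1·(2M1+M2)/6=5977/3075
seg 2: a=1, c=M2/2=-2729/1025, d=(M3−M2)/(6·1)=9013/6150, b=Δ2−h2·(2M2+M3)/6=-23389/6150
seg 3: a=-4, c=M3/2=711/410, d=(M4−M3)/(6·3)=-1649/18450, b=Δ3−h3·(2M3+M4)/6=-14549/3075
seg 4: a=-5, c=M4/2=953/1025, d=(M5−M4)/(6·2)=-953/6150, b=Δ4−h4·(2M4+M5)/6=20051/6150
t_q=3/2 → seg 1, τ=1/2; S=2+5977/3075·τ+-6323/2050·τ²+173/1230·τ³=36381/16400

  seg 0: a=-2 b=30923/6150 c=0 d=-6323/6150
  seg 1: a=2 b=5977/3075 c=-6323/2050 d=173/1230
  seg 2: a=1 b=-23389/6150 c=-2729/1025 d=9013/6150
  seg 3: a=-4 b=-14549/3075 c=711/410 d=-1649/18450
  seg 4: a=-5 b=20051/6150 c=953/1025 d=-953/6150
S(3/2) = 36381/16400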